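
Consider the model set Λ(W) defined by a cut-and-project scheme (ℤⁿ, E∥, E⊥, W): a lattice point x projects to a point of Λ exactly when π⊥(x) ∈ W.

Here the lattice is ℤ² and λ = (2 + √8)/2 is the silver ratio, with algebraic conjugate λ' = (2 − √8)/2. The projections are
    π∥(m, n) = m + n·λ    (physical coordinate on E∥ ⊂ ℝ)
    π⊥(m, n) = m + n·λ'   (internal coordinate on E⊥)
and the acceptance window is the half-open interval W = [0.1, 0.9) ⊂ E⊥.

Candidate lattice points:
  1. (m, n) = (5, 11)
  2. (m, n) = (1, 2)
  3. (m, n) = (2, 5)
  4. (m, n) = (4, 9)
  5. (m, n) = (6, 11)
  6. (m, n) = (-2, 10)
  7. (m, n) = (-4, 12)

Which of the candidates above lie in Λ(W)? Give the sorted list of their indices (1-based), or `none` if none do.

1, 2, 4

Numerically λ ≈ 2.414214 and λ' = −1/λ ≈ -0.414214.
candidate 1: (m,n)=(5,11) → π∥ = 5+11·λ ≈ 31.556349, π⊥ = 5+11·λ' ≈ 0.443651 ∈ [0.1, 0.9) ⇒ IN Λ
candidate 2: (m,n)=(1,2) → π∥ = 1+2·λ ≈ 5.828427, π⊥ = 1+2·λ' ≈ 0.171573 ∈ [0.1, 0.9) ⇒ IN Λ
candidate 3: (m,n)=(2,5) → π∥ = 2+5·λ ≈ 14.071068, π⊥ = 2+5·λ' ≈ -0.071068 ∉ [0.1, 0.9) ⇒ out
candidate 4: (m,n)=(4,9) → π∥ = 4+9·λ ≈ 25.727922, π⊥ = 4+9·λ' ≈ 0.272078 ∈ [0.1, 0.9) ⇒ IN Λ
candidate 5: (m,n)=(6,11) → π∥ = 6+11·λ ≈ 32.556349, π⊥ = 6+11·λ' ≈ 1.443651 ∉ [0.1, 0.9) ⇒ out
candidate 6: (m,n)=(-2,10) → π∥ = -2+10·λ ≈ 22.142136, π⊥ = -2+10·λ' ≈ -6.142136 ∉ [0.1, 0.9) ⇒ out
candidate 7: (m,n)=(-4,12) → π∥ = -4+12·λ ≈ 24.970563, π⊥ = -4+12·λ' ≈ -8.970563 ∉ [0.1, 0.9) ⇒ out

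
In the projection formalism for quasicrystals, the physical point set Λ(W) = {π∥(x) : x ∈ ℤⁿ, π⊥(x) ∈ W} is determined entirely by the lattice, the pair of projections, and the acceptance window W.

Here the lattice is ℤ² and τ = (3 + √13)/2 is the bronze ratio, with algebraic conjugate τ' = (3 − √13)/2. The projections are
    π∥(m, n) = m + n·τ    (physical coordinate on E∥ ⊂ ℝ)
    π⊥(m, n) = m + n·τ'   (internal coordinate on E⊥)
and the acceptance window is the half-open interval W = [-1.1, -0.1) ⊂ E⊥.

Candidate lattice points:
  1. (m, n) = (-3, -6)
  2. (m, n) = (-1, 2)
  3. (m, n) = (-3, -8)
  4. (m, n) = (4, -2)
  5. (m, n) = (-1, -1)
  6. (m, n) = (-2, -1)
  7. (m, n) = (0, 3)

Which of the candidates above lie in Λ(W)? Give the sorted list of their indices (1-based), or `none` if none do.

Compute τ' = (3−√13)/2 = -0.30278, so π⊥(m,n) = m -0.30278·n.
#1 (-3,-6): internal coord -3 + (-6)·τ' = -1.18335; -1.18335 ∉ [-1.1, -0.1) → out
#2 (-1,2): internal coord -1 + (2)·τ' = -1.60555; -1.60555 ∉ [-1.1, -0.1) → out
#3 (-3,-8): internal coord -3 + (-8)·τ' = -0.57779; -0.57779 ∈ [-1.1, -0.1) → IN Λ
#4 (4,-2): internal coord 4 + (-2)·τ' = +4.60555; +4.60555 ∉ [-1.1, -0.1) → out
#5 (-1,-1): internal coord -1 + (-1)·τ' = -0.69722; -0.69722 ∈ [-1.1, -0.1) → IN Λ
#6 (-2,-1): internal coord -2 + (-1)·τ' = -1.69722; -1.69722 ∉ [-1.1, -0.1) → out
#7 (0,3): internal coord 0 + (3)·τ' = -0.90833; -0.90833 ∈ [-1.1, -0.1) → IN Λ

3, 5, 7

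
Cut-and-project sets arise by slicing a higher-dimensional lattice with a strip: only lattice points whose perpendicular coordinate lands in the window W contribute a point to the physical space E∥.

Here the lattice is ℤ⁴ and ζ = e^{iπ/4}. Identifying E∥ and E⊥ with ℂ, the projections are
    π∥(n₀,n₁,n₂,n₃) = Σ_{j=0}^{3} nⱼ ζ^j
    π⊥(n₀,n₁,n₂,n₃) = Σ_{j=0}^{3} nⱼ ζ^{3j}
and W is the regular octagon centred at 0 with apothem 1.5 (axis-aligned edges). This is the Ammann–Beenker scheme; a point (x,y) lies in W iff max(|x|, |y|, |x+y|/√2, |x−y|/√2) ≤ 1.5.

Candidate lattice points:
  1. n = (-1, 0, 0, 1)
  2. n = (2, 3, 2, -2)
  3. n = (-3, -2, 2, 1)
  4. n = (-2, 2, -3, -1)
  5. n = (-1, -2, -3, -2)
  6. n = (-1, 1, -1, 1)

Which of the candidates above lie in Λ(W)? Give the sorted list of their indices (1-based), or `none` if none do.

1, 5

Internal map: ζ^{3j} for j=0..3 gives (1,0), (−√2/2,√2/2), (0,−1), (√2/2,√2/2).
#1 (-1, 0, 0, 1): internal (-0.2929, 0.7071); octagon support 0.7071 vs apothem 1.5 → ∈ W
#2 (2, 3, 2, -2): internal (-1.5355, -1.2929); octagon support 2.0000 vs apothem 1.5 → ∉ W
#3 (-3, -2, 2, 1): internal (-0.8787, -2.7071); octagon support 2.7071 vs apothem 1.5 → ∉ W
#4 (-2, 2, -3, -1): internal (-4.1213, 3.7071); octagon support 5.5355 vs apothem 1.5 → ∉ W
#5 (-1, -2, -3, -2): internal (-1.0000, 0.1716); octagon support 1.0000 vs apothem 1.5 → ∈ W
#6 (-1, 1, -1, 1): internal (-1.0000, 2.4142); octagon support 2.4142 vs apothem 1.5 → ∉ W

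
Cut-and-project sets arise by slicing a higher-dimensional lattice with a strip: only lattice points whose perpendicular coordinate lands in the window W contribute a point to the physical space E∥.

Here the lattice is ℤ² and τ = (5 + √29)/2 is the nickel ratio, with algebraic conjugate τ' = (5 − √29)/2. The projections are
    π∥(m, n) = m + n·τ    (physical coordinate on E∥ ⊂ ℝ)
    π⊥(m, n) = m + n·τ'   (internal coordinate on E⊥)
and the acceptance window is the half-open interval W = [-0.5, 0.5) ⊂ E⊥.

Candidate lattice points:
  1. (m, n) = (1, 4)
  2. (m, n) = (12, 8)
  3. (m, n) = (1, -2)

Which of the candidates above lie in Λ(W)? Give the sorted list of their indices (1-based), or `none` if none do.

1

Numerically τ ≈ 5.1926 and τ' = −1/τ ≈ -0.1926.
candidate 1: (m,n)=(1,4) → π∥ = 1+4·τ ≈ 21.7703, π⊥ = 1+4·τ' ≈ 0.2297 ∈ [-0.5, 0.5) ⇒ IN Λ
candidate 2: (m,n)=(12,8) → π∥ = 12+8·τ ≈ 53.5407, π⊥ = 12+8·τ' ≈ 10.4593 ∉ [-0.5, 0.5) ⇒ out
candidate 3: (m,n)=(1,-2) → π∥ = 1-2·τ ≈ -9.3852, π⊥ = 1-2·τ' ≈ 1.3852 ∉ [-0.5, 0.5) ⇒ out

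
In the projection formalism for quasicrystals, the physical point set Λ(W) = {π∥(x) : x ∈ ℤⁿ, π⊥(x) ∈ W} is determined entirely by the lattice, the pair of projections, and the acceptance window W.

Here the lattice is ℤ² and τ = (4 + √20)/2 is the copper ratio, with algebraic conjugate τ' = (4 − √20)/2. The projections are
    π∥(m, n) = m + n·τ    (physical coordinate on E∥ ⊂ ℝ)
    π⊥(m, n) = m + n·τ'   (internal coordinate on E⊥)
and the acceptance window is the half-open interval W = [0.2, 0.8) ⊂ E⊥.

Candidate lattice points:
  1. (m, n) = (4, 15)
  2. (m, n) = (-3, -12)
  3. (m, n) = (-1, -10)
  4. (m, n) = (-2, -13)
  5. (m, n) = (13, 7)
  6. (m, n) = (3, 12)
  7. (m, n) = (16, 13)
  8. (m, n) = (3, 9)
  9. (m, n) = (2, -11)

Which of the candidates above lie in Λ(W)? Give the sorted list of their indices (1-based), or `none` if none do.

τ' = (4−√20)/2 ≈ -0.23607.
#1 (4,15): internal coord 4 + (15)·τ' = +0.45898; +0.45898 ∈ [0.2, 0.8) → IN Λ
#2 (-3,-12): internal coord -3 + (-12)·τ' = -0.16718; -0.16718 ∉ [0.2, 0.8) → out
#3 (-1,-10): internal coord -1 + (-10)·τ' = +1.36068; +1.36068 ∉ [0.2, 0.8) → out
#4 (-2,-13): internal coord -2 + (-13)·τ' = +1.06888; +1.06888 ∉ [0.2, 0.8) → out
#5 (13,7): internal coord 13 + (7)·τ' = +11.34752; +11.34752 ∉ [0.2, 0.8) → out
#6 (3,12): internal coord 3 + (12)·τ' = +0.16718; +0.16718 ∉ [0.2, 0.8) → out
#7 (16,13): internal coord 16 + (13)·τ' = +12.93112; +12.93112 ∉ [0.2, 0.8) → out
#8 (3,9): internal coord 3 + (9)·τ' = +0.87539; +0.87539 ∉ [0.2, 0.8) → out
#9 (2,-11): internal coord 2 + (-11)·τ' = +4.59675; +4.59675 ∉ [0.2, 0.8) → out

1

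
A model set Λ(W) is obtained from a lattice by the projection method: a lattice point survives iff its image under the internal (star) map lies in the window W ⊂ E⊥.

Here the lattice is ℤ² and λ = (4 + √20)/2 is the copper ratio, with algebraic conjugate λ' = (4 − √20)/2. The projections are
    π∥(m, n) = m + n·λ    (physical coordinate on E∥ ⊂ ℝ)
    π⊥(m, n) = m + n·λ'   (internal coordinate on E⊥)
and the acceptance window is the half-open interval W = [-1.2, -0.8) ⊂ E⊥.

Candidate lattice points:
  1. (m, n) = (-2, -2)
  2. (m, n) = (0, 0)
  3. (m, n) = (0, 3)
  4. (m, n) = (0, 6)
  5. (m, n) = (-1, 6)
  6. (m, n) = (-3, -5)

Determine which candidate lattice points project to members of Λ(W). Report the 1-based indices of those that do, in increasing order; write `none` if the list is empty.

none

λ' = (4−√20)/2 ≈ -0.2361.
[1] lift (-2,-2): star map gives -1.5279; window check -1.2 ≤ -1.5279 < -0.8 is false → out
[2] lift (0,0): star map gives 0.0000; window check -1.2 ≤ 0.0000 < -0.8 is false → out
[3] lift (0,3): star map gives -0.7082; window check -1.2 ≤ -0.7082 < -0.8 is false → out
[4] lift (0,6): star map gives -1.4164; window check -1.2 ≤ -1.4164 < -0.8 is false → out
[5] lift (-1,6): star map gives -2.4164; window check -1.2 ≤ -2.4164 < -0.8 is false → out
[6] lift (-3,-5): star map gives -1.8197; window check -1.2 ≤ -1.8197 < -0.8 is false → out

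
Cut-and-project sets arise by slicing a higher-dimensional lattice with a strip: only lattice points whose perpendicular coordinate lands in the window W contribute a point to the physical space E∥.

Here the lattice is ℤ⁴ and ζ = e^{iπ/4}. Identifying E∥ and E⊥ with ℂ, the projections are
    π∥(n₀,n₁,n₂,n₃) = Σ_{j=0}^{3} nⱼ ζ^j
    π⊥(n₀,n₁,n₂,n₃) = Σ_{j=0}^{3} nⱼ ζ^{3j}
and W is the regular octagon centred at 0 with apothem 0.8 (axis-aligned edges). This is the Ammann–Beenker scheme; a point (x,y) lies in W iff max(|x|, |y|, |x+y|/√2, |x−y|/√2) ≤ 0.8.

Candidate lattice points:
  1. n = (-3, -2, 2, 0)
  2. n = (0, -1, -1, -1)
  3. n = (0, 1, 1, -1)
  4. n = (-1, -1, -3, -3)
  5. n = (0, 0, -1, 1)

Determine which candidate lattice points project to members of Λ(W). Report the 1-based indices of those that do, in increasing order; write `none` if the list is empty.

2

With ζ = e^{iπ/4} the internal vectors are ζ^0,ζ^3,ζ^6,ζ^9.
#1 (-3, -2, 2, 0): internal (-1.5858, -3.4142); octagon support 3.5355 vs apothem 0.8 → ∉ W
#2 (0, -1, -1, -1): internal (0.0000, -0.4142); octagon support 0.4142 vs apothem 0.8 → ∈ W
#3 (0, 1, 1, -1): internal (-1.4142, -1.0000); octagon support 1.7071 vs apothem 0.8 → ∉ W
#4 (-1, -1, -3, -3): internal (-2.4142, 0.1716); octagon support 2.4142 vs apothem 0.8 → ∉ W
#5 (0, 0, -1, 1): internal (0.7071, 1.7071); octagon support 1.7071 vs apothem 0.8 → ∉ W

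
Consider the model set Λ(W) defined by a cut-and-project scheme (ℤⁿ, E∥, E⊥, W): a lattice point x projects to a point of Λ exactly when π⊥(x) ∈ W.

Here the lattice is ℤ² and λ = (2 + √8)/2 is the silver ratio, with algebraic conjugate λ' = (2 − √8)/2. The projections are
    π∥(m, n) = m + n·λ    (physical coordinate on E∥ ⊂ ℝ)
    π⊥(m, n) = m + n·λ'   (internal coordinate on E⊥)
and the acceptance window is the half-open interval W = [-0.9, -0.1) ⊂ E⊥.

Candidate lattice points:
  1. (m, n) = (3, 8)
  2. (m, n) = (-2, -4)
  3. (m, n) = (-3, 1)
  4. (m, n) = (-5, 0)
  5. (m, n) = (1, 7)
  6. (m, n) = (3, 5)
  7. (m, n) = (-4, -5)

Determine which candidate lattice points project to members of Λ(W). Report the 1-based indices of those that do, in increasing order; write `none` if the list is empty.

λ' = (2−√8)/2 ≈ -0.414214.
#1 (3,8): internal coord 3 + (8)·λ' = -0.313708; -0.313708 ∈ [-0.9, -0.1) → IN Λ
#2 (-2,-4): internal coord -2 + (-4)·λ' = -0.343146; -0.343146 ∈ [-0.9, -0.1) → IN Λ
#3 (-3,1): internal coord -3 + (1)·λ' = -3.414214; -3.414214 ∉ [-0.9, -0.1) → out
#4 (-5,0): internal coord -5 + (0)·λ' = -5.000000; -5.000000 ∉ [-0.9, -0.1) → out
#5 (1,7): internal coord 1 + (7)·λ' = -1.899495; -1.899495 ∉ [-0.9, -0.1) → out
#6 (3,5): internal coord 3 + (5)·λ' = +0.928932; +0.928932 ∉ [-0.9, -0.1) → out
#7 (-4,-5): internal coord -4 + (-5)·λ' = -1.928932; -1.928932 ∉ [-0.9, -0.1) → out

1, 2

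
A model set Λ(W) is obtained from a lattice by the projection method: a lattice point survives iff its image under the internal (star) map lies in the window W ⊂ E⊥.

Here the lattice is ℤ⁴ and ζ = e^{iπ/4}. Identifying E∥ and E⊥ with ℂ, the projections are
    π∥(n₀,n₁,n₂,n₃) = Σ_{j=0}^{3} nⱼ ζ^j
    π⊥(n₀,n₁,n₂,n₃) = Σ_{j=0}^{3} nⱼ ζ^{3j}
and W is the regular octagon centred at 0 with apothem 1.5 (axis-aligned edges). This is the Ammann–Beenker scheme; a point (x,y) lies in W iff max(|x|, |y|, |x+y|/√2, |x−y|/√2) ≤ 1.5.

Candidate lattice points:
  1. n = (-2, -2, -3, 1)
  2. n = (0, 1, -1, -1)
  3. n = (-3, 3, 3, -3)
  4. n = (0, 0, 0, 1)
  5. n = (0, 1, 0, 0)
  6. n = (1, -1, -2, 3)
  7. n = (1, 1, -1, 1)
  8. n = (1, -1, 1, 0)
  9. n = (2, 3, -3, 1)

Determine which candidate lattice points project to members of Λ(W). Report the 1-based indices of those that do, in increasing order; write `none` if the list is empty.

Internal map: ζ^{3j} for j=0..3 gives (1,0), (−√2/2,√2/2), (0,−1), (√2/2,√2/2).
#1 (-2, -2, -3, 1): internal (0.12132, 2.29289); octagon support 2.29289 vs apothem 1.5 → ∉ W
#2 (0, 1, -1, -1): internal (-1.41421, 1.00000); octagon support 1.70711 vs apothem 1.5 → ∉ W
#3 (-3, 3, 3, -3): internal (-7.24264, -3.00000); octagon support 7.24264 vs apothem 1.5 → ∉ W
#4 (0, 0, 0, 1): internal (0.70711, 0.70711); octagon support 1.00000 vs apothem 1.5 → ∈ W
#5 (0, 1, 0, 0): internal (-0.70711, 0.70711); octagon support 1.00000 vs apothem 1.5 → ∈ W
#6 (1, -1, -2, 3): internal (3.82843, 3.41421); octagon support 5.12132 vs apothem 1.5 → ∉ W
#7 (1, 1, -1, 1): internal (1.00000, 2.41421); octagon support 2.41421 vs apothem 1.5 → ∉ W
#8 (1, -1, 1, 0): internal (1.70711, -1.70711); octagon support 2.41421 vs apothem 1.5 → ∉ W
#9 (2, 3, -3, 1): internal (0.58579, 5.82843); octagon support 5.82843 vs apothem 1.5 → ∉ W

4, 5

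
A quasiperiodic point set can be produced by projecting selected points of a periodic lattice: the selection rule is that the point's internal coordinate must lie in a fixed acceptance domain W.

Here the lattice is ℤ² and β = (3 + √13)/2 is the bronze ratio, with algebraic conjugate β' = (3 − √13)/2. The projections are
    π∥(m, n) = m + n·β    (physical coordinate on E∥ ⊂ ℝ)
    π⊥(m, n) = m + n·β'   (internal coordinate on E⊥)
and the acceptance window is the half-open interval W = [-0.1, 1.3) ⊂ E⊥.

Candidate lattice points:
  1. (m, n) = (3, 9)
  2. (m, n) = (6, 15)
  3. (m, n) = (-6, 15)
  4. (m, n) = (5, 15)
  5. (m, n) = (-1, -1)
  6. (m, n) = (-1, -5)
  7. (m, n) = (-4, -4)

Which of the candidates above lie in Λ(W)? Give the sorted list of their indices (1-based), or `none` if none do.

1, 4, 6

Numerically β ≈ 3.302776 and β' = −1/β ≈ -0.302776.
#1 (3,9): internal coord 3 + (9)·β' = +0.275019; +0.275019 ∈ [-0.1, 1.3) → IN Λ
#2 (6,15): internal coord 6 + (15)·β' = +1.458365; +1.458365 ∉ [-0.1, 1.3) → out
#3 (-6,15): internal coord -6 + (15)·β' = -10.541635; -10.541635 ∉ [-0.1, 1.3) → out
#4 (5,15): internal coord 5 + (15)·β' = +0.458365; +0.458365 ∈ [-0.1, 1.3) → IN Λ
#5 (-1,-1): internal coord -1 + (-1)·β' = -0.697224; -0.697224 ∉ [-0.1, 1.3) → out
#6 (-1,-5): internal coord -1 + (-5)·β' = +0.513878; +0.513878 ∈ [-0.1, 1.3) → IN Λ
#7 (-4,-4): internal coord -4 + (-4)·β' = -2.788897; -2.788897 ∉ [-0.1, 1.3) → out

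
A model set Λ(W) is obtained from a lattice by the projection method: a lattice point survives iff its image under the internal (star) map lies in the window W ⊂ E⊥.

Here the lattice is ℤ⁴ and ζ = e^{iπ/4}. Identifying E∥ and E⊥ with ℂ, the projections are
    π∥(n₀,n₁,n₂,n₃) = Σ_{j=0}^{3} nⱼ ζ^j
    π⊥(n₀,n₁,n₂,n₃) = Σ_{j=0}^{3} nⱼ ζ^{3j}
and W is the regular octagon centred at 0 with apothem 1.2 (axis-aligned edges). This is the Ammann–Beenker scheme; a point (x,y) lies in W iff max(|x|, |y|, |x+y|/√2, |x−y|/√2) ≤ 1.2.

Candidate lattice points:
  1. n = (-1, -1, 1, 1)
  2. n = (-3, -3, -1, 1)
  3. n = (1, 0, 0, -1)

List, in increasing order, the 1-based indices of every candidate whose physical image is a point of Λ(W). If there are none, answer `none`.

With ζ = e^{iπ/4} the internal vectors are ζ^0,ζ^3,ζ^6,ζ^9.
candidate 1: n = (-1, -1, 1, 1) → π⊥ ≈ (+0.4142, -1.0000); max(|x|,|y|,|x±y|/√2) = 1.0000 ≤ 1.2 ⇒ ∈ W
candidate 2: n = (-3, -3, -1, 1) → π⊥ ≈ (-0.1716, -0.4142); max(|x|,|y|,|x±y|/√2) = 0.4142 ≤ 1.2 ⇒ ∈ W
candidate 3: n = (1, 0, 0, -1) → π⊥ ≈ (+0.2929, -0.7071); max(|x|,|y|,|x±y|/√2) = 0.7071 ≤ 1.2 ⇒ ∈ W

1, 2, 3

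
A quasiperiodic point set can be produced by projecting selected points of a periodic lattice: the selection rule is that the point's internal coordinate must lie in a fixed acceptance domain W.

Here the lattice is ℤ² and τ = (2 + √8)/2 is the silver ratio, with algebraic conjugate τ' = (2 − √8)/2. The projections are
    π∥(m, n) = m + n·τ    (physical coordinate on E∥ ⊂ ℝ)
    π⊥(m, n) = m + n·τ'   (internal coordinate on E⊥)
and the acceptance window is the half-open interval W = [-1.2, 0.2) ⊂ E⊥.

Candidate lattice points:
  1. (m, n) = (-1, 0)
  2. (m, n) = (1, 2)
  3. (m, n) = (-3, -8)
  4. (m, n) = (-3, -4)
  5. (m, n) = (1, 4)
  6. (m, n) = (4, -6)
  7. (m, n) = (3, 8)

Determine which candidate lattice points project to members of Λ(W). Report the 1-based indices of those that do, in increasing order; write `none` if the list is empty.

1, 2, 5, 7

Compute τ' = (2−√8)/2 = -0.414214, so π⊥(m,n) = m -0.414214·n.
[1] lift (-1,0): star map gives -1.000000; window check -1.2 ≤ -1.000000 < 0.2 is true → IN Λ
[2] lift (1,2): star map gives 0.171573; window check -1.2 ≤ 0.171573 < 0.2 is true → IN Λ
[3] lift (-3,-8): star map gives 0.313708; window check -1.2 ≤ 0.313708 < 0.2 is false → out
[4] lift (-3,-4): star map gives -1.343146; window check -1.2 ≤ -1.343146 < 0.2 is false → out
[5] lift (1,4): star map gives -0.656854; window check -1.2 ≤ -0.656854 < 0.2 is true → IN Λ
[6] lift (4,-6): star map gives 6.485281; window check -1.2 ≤ 6.485281 < 0.2 is false → out
[7] lift (3,8): star map gives -0.313708; window check -1.2 ≤ -0.313708 < 0.2 is true → IN Λ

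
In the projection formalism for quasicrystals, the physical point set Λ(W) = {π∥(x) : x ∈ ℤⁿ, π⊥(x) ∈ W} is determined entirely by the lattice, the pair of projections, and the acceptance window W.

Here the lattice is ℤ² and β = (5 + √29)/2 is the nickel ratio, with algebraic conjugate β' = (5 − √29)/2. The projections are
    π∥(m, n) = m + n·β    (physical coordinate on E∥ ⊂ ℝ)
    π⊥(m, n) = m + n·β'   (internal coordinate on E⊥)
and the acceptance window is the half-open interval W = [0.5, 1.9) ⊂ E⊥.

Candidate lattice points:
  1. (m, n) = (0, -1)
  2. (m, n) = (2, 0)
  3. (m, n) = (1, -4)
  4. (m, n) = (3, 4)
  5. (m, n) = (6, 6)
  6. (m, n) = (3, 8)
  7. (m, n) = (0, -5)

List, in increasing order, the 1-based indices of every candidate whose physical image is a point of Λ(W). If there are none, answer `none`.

3, 6, 7

β' = (5−√29)/2 ≈ -0.19258.
[1] lift (0,-1): star map gives 0.19258; window check 0.5 ≤ 0.19258 < 1.9 is false → out
[2] lift (2,0): star map gives 2.00000; window check 0.5 ≤ 2.00000 < 1.9 is false → out
[3] lift (1,-4): star map gives 1.77033; window check 0.5 ≤ 1.77033 < 1.9 is true → IN Λ
[4] lift (3,4): star map gives 2.22967; window check 0.5 ≤ 2.22967 < 1.9 is false → out
[5] lift (6,6): star map gives 4.84451; window check 0.5 ≤ 4.84451 < 1.9 is false → out
[6] lift (3,8): star map gives 1.45934; window check 0.5 ≤ 1.45934 < 1.9 is true → IN Λ
[7] lift (0,-5): star map gives 0.96291; window check 0.5 ≤ 0.96291 < 1.9 is true → IN Λ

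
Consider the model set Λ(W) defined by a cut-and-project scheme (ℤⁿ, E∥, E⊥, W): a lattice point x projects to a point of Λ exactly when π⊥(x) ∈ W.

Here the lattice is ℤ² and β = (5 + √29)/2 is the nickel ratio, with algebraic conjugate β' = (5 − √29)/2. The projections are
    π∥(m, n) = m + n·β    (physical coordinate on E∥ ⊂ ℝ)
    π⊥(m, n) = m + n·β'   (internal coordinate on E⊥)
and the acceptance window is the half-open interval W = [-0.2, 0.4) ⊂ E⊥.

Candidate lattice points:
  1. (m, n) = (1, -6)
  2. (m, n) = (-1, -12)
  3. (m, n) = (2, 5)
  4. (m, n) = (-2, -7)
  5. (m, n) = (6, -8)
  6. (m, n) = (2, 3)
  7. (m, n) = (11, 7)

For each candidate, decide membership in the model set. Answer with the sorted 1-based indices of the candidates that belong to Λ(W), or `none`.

Compute β' = (5−√29)/2 = -0.1926, so π⊥(m,n) = m -0.1926·n.
[1] lift (1,-6): star map gives 2.1555; window check -0.2 ≤ 2.1555 < 0.4 is false → out
[2] lift (-1,-12): star map gives 1.3110; window check -0.2 ≤ 1.3110 < 0.4 is false → out
[3] lift (2,5): star map gives 1.0371; window check -0.2 ≤ 1.0371 < 0.4 is false → out
[4] lift (-2,-7): star map gives -0.6519; window check -0.2 ≤ -0.6519 < 0.4 is false → out
[5] lift (6,-8): star map gives 7.5407; window check -0.2 ≤ 7.5407 < 0.4 is false → out
[6] lift (2,3): star map gives 1.4223; window check -0.2 ≤ 1.4223 < 0.4 is false → out
[7] lift (11,7): star map gives 9.6519; window check -0.2 ≤ 9.6519 < 0.4 is false → out

none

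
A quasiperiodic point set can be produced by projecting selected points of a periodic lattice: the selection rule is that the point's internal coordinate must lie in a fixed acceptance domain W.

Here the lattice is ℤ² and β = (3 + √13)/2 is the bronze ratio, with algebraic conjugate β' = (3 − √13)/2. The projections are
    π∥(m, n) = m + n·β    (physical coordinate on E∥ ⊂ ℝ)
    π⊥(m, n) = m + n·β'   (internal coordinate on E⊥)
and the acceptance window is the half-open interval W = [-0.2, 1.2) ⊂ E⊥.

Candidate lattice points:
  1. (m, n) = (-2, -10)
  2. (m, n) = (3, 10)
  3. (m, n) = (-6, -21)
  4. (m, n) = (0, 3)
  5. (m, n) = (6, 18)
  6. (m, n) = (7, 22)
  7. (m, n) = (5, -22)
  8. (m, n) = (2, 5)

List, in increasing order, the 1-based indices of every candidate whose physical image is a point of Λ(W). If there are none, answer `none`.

1, 2, 3, 5, 6, 8

β' = (3−√13)/2 ≈ -0.3028.
[1] lift (-2,-10): star map gives 1.0278; window check -0.2 ≤ 1.0278 < 1.2 is true → IN Λ
[2] lift (3,10): star map gives -0.0278; window check -0.2 ≤ -0.0278 < 1.2 is true → IN Λ
[3] lift (-6,-21): star map gives 0.3583; window check -0.2 ≤ 0.3583 < 1.2 is true → IN Λ
[4] lift (0,3): star map gives -0.9083; window check -0.2 ≤ -0.9083 < 1.2 is false → out
[5] lift (6,18): star map gives 0.5500; window check -0.2 ≤ 0.5500 < 1.2 is true → IN Λ
[6] lift (7,22): star map gives 0.3389; window check -0.2 ≤ 0.3389 < 1.2 is true → IN Λ
[7] lift (5,-22): star map gives 11.6611; window check -0.2 ≤ 11.6611 < 1.2 is false → out
[8] lift (2,5): star map gives 0.4861; window check -0.2 ≤ 0.4861 < 1.2 is true → IN Λ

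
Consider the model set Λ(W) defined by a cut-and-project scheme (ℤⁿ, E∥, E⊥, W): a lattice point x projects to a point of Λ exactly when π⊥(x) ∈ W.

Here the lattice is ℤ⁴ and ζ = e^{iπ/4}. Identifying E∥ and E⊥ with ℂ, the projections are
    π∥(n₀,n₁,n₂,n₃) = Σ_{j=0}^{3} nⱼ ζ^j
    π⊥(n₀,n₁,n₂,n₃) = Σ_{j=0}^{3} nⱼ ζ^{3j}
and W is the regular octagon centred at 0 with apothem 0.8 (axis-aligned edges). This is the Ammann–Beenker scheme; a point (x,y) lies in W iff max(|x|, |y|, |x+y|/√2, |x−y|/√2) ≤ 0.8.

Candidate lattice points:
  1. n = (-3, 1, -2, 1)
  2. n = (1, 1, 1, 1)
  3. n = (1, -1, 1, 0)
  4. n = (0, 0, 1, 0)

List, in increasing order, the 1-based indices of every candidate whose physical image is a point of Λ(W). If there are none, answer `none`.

none

Internal map: ζ^{3j} for j=0..3 gives (1,0), (−√2/2,√2/2), (0,−1), (√2/2,√2/2).
candidate 1: n = (-3, 1, -2, 1) → π⊥ ≈ (-3.00000, +3.41421); max(|x|,|y|,|x±y|/√2) = 4.53553 > 0.8 ⇒ ∉ W
candidate 2: n = (1, 1, 1, 1) → π⊥ ≈ (+1.00000, +0.41421); max(|x|,|y|,|x±y|/√2) = 1.00000 > 0.8 ⇒ ∉ W
candidate 3: n = (1, -1, 1, 0) → π⊥ ≈ (+1.70711, -1.70711); max(|x|,|y|,|x±y|/√2) = 2.41421 > 0.8 ⇒ ∉ W
candidate 4: n = (0, 0, 1, 0) → π⊥ ≈ (+0.00000, -1.00000); max(|x|,|y|,|x±y|/√2) = 1.00000 > 0.8 ⇒ ∉ W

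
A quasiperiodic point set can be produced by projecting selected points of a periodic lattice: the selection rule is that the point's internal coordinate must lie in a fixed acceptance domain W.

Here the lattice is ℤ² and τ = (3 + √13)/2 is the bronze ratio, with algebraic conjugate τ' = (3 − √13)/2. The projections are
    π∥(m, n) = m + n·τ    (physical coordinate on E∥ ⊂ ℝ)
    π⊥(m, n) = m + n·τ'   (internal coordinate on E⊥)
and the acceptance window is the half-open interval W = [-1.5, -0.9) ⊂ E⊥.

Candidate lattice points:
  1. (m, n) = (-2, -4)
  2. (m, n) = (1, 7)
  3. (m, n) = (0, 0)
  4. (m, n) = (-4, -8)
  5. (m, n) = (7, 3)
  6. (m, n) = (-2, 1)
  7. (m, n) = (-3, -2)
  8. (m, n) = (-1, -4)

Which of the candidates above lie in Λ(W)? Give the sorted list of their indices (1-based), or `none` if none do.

2

Numerically τ ≈ 3.30278 and τ' = −1/τ ≈ -0.30278.
candidate 1: (m,n)=(-2,-4) → π∥ = -2-4·τ ≈ -15.21110, π⊥ = -2-4·τ' ≈ -0.78890 ∉ [-1.5, -0.9) ⇒ out
candidate 2: (m,n)=(1,7) → π∥ = 1+7·τ ≈ 24.11943, π⊥ = 1+7·τ' ≈ -1.11943 ∈ [-1.5, -0.9) ⇒ IN Λ
candidate 3: (m,n)=(0,0) → π∥ = 0+0·τ ≈ 0.00000, π⊥ = 0+0·τ' ≈ 0.00000 ∉ [-1.5, -0.9) ⇒ out
candidate 4: (m,n)=(-4,-8) → π∥ = -4-8·τ ≈ -30.42221, π⊥ = -4-8·τ' ≈ -1.57779 ∉ [-1.5, -0.9) ⇒ out
candidate 5: (m,n)=(7,3) → π∥ = 7+3·τ ≈ 16.90833, π⊥ = 7+3·τ' ≈ 6.09167 ∉ [-1.5, -0.9) ⇒ out
candidate 6: (m,n)=(-2,1) → π∥ = -2+1·τ ≈ 1.30278, π⊥ = -2+1·τ' ≈ -2.30278 ∉ [-1.5, -0.9) ⇒ out
candidate 7: (m,n)=(-3,-2) → π∥ = -3-2·τ ≈ -9.60555, π⊥ = -3-2·τ' ≈ -2.39445 ∉ [-1.5, -0.9) ⇒ out
candidate 8: (m,n)=(-1,-4) → π∥ = -1-4·τ ≈ -14.21110, π⊥ = -1-4·τ' ≈ 0.21110 ∉ [-1.5, -0.9) ⇒ out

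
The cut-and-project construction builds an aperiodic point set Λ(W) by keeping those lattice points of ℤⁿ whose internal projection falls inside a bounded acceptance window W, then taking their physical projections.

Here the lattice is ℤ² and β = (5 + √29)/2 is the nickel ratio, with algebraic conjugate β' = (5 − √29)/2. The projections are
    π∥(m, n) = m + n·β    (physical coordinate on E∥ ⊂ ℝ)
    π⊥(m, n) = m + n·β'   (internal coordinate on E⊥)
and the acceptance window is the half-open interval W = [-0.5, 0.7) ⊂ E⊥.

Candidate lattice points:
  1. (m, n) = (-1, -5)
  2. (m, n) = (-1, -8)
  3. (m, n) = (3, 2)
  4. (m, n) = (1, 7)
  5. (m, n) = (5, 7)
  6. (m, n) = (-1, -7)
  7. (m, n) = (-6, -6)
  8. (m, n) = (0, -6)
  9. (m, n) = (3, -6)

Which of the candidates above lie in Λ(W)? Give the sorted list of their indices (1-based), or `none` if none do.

Compute β' = (5−√29)/2 = -0.192582, so π⊥(m,n) = m -0.192582·n.
[1] lift (-1,-5): star map gives -0.037088; window check -0.5 ≤ -0.037088 < 0.7 is true → IN Λ
[2] lift (-1,-8): star map gives 0.540659; window check -0.5 ≤ 0.540659 < 0.7 is true → IN Λ
[3] lift (3,2): star map gives 2.614835; window check -0.5 ≤ 2.614835 < 0.7 is false → out
[4] lift (1,7): star map gives -0.348077; window check -0.5 ≤ -0.348077 < 0.7 is true → IN Λ
[5] lift (5,7): star map gives 3.651923; window check -0.5 ≤ 3.651923 < 0.7 is false → out
[6] lift (-1,-7): star map gives 0.348077; window check -0.5 ≤ 0.348077 < 0.7 is true → IN Λ
[7] lift (-6,-6): star map gives -4.844506; window check -0.5 ≤ -4.844506 < 0.7 is false → out
[8] lift (0,-6): star map gives 1.155494; window check -0.5 ≤ 1.155494 < 0.7 is false → out
[9] lift (3,-6): star map gives 4.155494; window check -0.5 ≤ 4.155494 < 0.7 is false → out

1, 2, 4, 6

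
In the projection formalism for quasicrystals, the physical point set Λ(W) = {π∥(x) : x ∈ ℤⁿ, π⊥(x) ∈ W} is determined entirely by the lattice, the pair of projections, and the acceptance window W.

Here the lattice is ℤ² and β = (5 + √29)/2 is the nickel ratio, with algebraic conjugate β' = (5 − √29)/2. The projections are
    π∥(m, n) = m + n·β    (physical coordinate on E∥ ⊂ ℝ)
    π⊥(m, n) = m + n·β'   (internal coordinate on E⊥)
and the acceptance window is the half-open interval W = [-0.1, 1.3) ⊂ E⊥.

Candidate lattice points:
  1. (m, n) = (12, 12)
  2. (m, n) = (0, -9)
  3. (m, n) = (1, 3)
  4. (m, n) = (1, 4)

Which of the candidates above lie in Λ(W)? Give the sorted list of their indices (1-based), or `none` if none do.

β' = (5−√29)/2 ≈ -0.1926.
candidate 1: (m,n)=(12,12) → π∥ = 12+12·β ≈ 74.3110, π⊥ = 12+12·β' ≈ 9.6890 ∉ [-0.1, 1.3) ⇒ out
candidate 2: (m,n)=(0,-9) → π∥ = 0-9·β ≈ -46.7332, π⊥ = 0-9·β' ≈ 1.7332 ∉ [-0.1, 1.3) ⇒ out
candidate 3: (m,n)=(1,3) → π∥ = 1+3·β ≈ 16.5777, π⊥ = 1+3·β' ≈ 0.4223 ∈ [-0.1, 1.3) ⇒ IN Λ
candidate 4: (m,n)=(1,4) → π∥ = 1+4·β ≈ 21.7703, π⊥ = 1+4·β' ≈ 0.2297 ∈ [-0.1, 1.3) ⇒ IN Λ

3, 4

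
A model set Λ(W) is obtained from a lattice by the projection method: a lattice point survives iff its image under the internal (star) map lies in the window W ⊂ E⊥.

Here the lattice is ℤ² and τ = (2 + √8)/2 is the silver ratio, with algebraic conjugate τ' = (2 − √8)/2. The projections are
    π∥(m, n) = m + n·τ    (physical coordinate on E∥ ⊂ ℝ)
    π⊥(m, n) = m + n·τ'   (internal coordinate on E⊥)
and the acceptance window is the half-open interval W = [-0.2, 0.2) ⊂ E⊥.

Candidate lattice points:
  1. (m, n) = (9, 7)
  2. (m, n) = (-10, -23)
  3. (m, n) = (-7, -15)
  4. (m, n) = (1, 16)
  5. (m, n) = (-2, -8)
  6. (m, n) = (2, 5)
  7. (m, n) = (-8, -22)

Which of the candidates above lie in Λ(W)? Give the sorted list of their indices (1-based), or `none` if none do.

6

Compute τ' = (2−√8)/2 = -0.4142, so π⊥(m,n) = m -0.4142·n.
#1 (9,7): internal coord 9 + (7)·τ' = +6.1005; +6.1005 ∉ [-0.2, 0.2) → out
#2 (-10,-23): internal coord -10 + (-23)·τ' = -0.4731; -0.4731 ∉ [-0.2, 0.2) → out
#3 (-7,-15): internal coord -7 + (-15)·τ' = -0.7868; -0.7868 ∉ [-0.2, 0.2) → out
#4 (1,16): internal coord 1 + (16)·τ' = -5.6274; -5.6274 ∉ [-0.2, 0.2) → out
#5 (-2,-8): internal coord -2 + (-8)·τ' = +1.3137; +1.3137 ∉ [-0.2, 0.2) → out
#6 (2,5): internal coord 2 + (5)·τ' = -0.0711; -0.0711 ∈ [-0.2, 0.2) → IN Λ
#7 (-8,-22): internal coord -8 + (-22)·τ' = +1.1127; +1.1127 ∉ [-0.2, 0.2) → out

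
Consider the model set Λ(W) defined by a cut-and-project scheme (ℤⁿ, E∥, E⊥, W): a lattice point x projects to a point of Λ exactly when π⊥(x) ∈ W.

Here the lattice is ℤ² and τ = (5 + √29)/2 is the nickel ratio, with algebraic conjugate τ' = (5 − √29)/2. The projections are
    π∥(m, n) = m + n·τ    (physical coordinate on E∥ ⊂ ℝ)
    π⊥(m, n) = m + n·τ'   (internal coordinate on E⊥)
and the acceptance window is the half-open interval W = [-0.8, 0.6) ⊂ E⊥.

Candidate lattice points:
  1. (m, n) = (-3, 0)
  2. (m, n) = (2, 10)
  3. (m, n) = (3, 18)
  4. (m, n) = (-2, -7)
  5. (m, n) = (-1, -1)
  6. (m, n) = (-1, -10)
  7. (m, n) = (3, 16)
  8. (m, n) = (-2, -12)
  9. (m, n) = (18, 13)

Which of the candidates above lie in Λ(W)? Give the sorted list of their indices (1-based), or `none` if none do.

Compute τ' = (5−√29)/2 = -0.192582, so π⊥(m,n) = m -0.192582·n.
[1] lift (-3,0): star map gives -3.000000; window check -0.8 ≤ -3.000000 < 0.6 is false → out
[2] lift (2,10): star map gives 0.074176; window check -0.8 ≤ 0.074176 < 0.6 is true → IN Λ
[3] lift (3,18): star map gives -0.466483; window check -0.8 ≤ -0.466483 < 0.6 is true → IN Λ
[4] lift (-2,-7): star map gives -0.651923; window check -0.8 ≤ -0.651923 < 0.6 is true → IN Λ
[5] lift (-1,-1): star map gives -0.807418; window check -0.8 ≤ -0.807418 < 0.6 is false → out
[6] lift (-1,-10): star map gives 0.925824; window check -0.8 ≤ 0.925824 < 0.6 is false → out
[7] lift (3,16): star map gives -0.081318; window check -0.8 ≤ -0.081318 < 0.6 is true → IN Λ
[8] lift (-2,-12): star map gives 0.310989; window check -0.8 ≤ 0.310989 < 0.6 is true → IN Λ
[9] lift (18,13): star map gives 15.496429; window check -0.8 ≤ 15.496429 < 0.6 is false → out

2, 3, 4, 7, 8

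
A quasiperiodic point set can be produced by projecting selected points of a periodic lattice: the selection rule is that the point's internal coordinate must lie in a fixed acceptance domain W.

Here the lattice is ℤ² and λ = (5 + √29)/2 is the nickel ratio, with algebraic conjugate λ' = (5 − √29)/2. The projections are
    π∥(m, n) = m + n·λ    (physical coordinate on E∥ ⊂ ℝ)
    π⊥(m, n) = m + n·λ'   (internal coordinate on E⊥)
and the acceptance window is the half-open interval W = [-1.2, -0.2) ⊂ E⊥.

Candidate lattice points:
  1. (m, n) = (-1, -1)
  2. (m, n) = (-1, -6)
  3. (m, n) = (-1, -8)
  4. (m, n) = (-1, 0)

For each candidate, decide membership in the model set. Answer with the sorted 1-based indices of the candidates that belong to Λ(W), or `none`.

1, 4

Compute λ' = (5−√29)/2 = -0.19258, so π⊥(m,n) = m -0.19258·n.
[1] lift (-1,-1): star map gives -0.80742; window check -1.2 ≤ -0.80742 < -0.2 is true → IN Λ
[2] lift (-1,-6): star map gives 0.15549; window check -1.2 ≤ 0.15549 < -0.2 is false → out
[3] lift (-1,-8): star map gives 0.54066; window check -1.2 ≤ 0.54066 < -0.2 is false → out
[4] lift (-1,0): star map gives -1.00000; window check -1.2 ≤ -1.00000 < -0.2 is true → IN Λ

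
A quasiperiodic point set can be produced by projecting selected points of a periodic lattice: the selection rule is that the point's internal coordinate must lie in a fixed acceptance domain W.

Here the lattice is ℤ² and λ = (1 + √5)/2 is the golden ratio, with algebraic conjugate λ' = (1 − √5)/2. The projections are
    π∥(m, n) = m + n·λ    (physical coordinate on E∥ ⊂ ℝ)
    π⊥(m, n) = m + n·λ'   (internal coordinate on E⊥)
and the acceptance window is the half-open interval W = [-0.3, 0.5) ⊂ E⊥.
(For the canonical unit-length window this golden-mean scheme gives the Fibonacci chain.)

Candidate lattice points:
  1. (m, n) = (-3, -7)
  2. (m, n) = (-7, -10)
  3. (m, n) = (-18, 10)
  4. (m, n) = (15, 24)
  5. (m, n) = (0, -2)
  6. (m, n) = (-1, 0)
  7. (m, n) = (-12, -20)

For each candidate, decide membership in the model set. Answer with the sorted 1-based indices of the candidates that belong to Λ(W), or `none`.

4, 7

λ' = (1−√5)/2 ≈ -0.61803.
candidate 1: (m,n)=(-3,-7) → π∥ = -3-7·λ ≈ -14.32624, π⊥ = -3-7·λ' ≈ 1.32624 ∉ [-0.3, 0.5) ⇒ out
candidate 2: (m,n)=(-7,-10) → π∥ = -7-10·λ ≈ -23.18034, π⊥ = -7-10·λ' ≈ -0.81966 ∉ [-0.3, 0.5) ⇒ out
candidate 3: (m,n)=(-18,10) → π∥ = -18+10·λ ≈ -1.81966, π⊥ = -18+10·λ' ≈ -24.18034 ∉ [-0.3, 0.5) ⇒ out
candidate 4: (m,n)=(15,24) → π∥ = 15+24·λ ≈ 53.83282, π⊥ = 15+24·λ' ≈ 0.16718 ∈ [-0.3, 0.5) ⇒ IN Λ
candidate 5: (m,n)=(0,-2) → π∥ = 0-2·λ ≈ -3.23607, π⊥ = 0-2·λ' ≈ 1.23607 ∉ [-0.3, 0.5) ⇒ out
candidate 6: (m,n)=(-1,0) → π∥ = -1+0·λ ≈ -1.00000, π⊥ = -1+0·λ' ≈ -1.00000 ∉ [-0.3, 0.5) ⇒ out
candidate 7: (m,n)=(-12,-20) → π∥ = -12-20·λ ≈ -44.36068, π⊥ = -12-20·λ' ≈ 0.36068 ∈ [-0.3, 0.5) ⇒ IN Λ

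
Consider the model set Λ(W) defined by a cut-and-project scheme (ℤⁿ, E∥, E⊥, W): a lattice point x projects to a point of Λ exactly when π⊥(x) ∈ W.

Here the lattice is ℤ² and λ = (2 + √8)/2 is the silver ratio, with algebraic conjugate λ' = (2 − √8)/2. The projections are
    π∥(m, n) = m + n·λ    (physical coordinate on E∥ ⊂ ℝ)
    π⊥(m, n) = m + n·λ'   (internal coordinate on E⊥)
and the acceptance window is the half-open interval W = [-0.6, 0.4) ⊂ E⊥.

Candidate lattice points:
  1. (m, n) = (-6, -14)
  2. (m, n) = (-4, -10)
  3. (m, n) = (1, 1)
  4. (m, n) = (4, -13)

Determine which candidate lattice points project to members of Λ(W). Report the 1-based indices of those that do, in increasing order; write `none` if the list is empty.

1, 2

λ' = (2−√8)/2 ≈ -0.41421.
#1 (-6,-14): internal coord -6 + (-14)·λ' = -0.20101; -0.20101 ∈ [-0.6, 0.4) → IN Λ
#2 (-4,-10): internal coord -4 + (-10)·λ' = +0.14214; +0.14214 ∈ [-0.6, 0.4) → IN Λ
#3 (1,1): internal coord 1 + (1)·λ' = +0.58579; +0.58579 ∉ [-0.6, 0.4) → out
#4 (4,-13): internal coord 4 + (-13)·λ' = +9.38478; +9.38478 ∉ [-0.6, 0.4) → out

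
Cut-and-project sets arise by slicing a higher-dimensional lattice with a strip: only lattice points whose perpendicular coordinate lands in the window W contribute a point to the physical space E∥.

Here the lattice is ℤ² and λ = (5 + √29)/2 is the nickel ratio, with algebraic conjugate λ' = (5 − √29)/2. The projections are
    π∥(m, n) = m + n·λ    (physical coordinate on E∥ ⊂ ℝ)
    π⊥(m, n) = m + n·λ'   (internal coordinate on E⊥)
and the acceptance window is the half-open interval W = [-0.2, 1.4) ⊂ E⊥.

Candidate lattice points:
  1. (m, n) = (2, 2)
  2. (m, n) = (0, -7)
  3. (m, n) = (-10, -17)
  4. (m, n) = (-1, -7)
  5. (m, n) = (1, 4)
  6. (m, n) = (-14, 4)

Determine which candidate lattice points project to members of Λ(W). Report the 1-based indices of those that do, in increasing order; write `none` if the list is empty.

2, 4, 5

Compute λ' = (5−√29)/2 = -0.19258, so π⊥(m,n) = m -0.19258·n.
[1] lift (2,2): star map gives 1.61484; window check -0.2 ≤ 1.61484 < 1.4 is false → out
[2] lift (0,-7): star map gives 1.34808; window check -0.2 ≤ 1.34808 < 1.4 is true → IN Λ
[3] lift (-10,-17): star map gives -6.72610; window check -0.2 ≤ -6.72610 < 1.4 is false → out
[4] lift (-1,-7): star map gives 0.34808; window check -0.2 ≤ 0.34808 < 1.4 is true → IN Λ
[5] lift (1,4): star map gives 0.22967; window check -0.2 ≤ 0.22967 < 1.4 is true → IN Λ
[6] lift (-14,4): star map gives -14.77033; window check -0.2 ≤ -14.77033 < 1.4 is false → out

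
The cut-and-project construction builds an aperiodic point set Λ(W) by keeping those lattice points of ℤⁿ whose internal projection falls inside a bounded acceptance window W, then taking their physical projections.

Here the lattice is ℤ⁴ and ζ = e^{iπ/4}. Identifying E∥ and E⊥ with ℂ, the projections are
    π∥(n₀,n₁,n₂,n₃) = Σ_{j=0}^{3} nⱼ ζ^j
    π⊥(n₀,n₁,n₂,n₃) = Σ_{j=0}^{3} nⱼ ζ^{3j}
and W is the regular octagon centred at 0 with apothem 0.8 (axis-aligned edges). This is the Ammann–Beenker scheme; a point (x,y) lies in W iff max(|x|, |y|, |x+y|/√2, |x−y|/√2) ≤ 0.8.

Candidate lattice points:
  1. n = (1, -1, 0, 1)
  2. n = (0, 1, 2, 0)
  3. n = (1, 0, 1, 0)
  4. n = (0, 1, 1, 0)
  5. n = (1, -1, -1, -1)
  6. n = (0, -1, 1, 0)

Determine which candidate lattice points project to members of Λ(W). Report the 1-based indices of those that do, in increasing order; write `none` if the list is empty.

Internal map: ζ^{3j} for j=0..3 gives (1,0), (−√2/2,√2/2), (0,−1), (√2/2,√2/2).
candidate 1: n = (1, -1, 0, 1) → π⊥ ≈ (+2.41421, +0.00000); max(|x|,|y|,|x±y|/√2) = 2.41421 > 0.8 ⇒ ∉ W
candidate 2: n = (0, 1, 2, 0) → π⊥ ≈ (-0.70711, -1.29289); max(|x|,|y|,|x±y|/√2) = 1.41421 > 0.8 ⇒ ∉ W
candidate 3: n = (1, 0, 1, 0) → π⊥ ≈ (+1.00000, -1.00000); max(|x|,|y|,|x±y|/√2) = 1.41421 > 0.8 ⇒ ∉ W
candidate 4: n = (0, 1, 1, 0) → π⊥ ≈ (-0.70711, -0.29289); max(|x|,|y|,|x±y|/√2) = 0.70711 ≤ 0.8 ⇒ ∈ W
candidate 5: n = (1, -1, -1, -1) → π⊥ ≈ (+1.00000, -0.41421); max(|x|,|y|,|x±y|/√2) = 1.00000 > 0.8 ⇒ ∉ W
candidate 6: n = (0, -1, 1, 0) → π⊥ ≈ (+0.70711, -1.70711); max(|x|,|y|,|x±y|/√2) = 1.70711 > 0.8 ⇒ ∉ W

4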